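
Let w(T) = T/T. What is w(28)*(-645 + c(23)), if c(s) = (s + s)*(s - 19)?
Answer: -461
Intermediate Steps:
w(T) = 1
c(s) = 2*s*(-19 + s) (c(s) = (2*s)*(-19 + s) = 2*s*(-19 + s))
w(28)*(-645 + c(23)) = 1*(-645 + 2*23*(-19 + 23)) = 1*(-645 + 2*23*4) = 1*(-645 + 184) = 1*(-461) = -461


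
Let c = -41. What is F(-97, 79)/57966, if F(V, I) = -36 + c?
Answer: -77/57966 ≈ -0.0013284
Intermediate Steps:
F(V, I) = -77 (F(V, I) = -36 - 41 = -77)
F(-97, 79)/57966 = -77/57966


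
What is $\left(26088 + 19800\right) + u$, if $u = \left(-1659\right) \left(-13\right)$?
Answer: $67455$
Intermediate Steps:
$u = 21567$
$\left(26088 + 19800\right) + u = \left(26088 + 19800\right) + 21567 = 45888 + 21567 = 67455$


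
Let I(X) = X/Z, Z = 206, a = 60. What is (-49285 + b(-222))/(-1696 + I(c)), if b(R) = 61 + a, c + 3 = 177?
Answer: 5063892/174601 ≈ 29.003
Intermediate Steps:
c = 174 (c = -3 + 177 = 174)
I(X) = X/206
b(R) = 121 (b(R) = 61 + 60 = 121)
(-49285 + b(-222))/(-1696 + I(c)) = (-49285 + 121)/(-1696 + (1/206)*174) = -49164/(-1696 + 87/103) = -49164/(-174601/103) = -49164*(-103/174601) = 5063892/174601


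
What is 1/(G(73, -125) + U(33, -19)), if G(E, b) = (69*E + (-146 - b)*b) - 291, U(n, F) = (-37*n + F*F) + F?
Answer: 1/6492 ≈ 0.00015404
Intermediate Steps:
U(n, F) = F + F² - 37*n (U(n, F) = (-37*n + F²) + F = (F² - 37*n) + F = F + F² - 37*n)
G(E, b) = -291 + 69*E + b*(-146 - b) (G(E, b) = (69*E + b*(-146 - b)) - 291 = -291 + 69*E + b*(-146 - b))
1/(G(73, -125) + U(33, -19)) = 1/((-291 - 1*(-125)² - 146*(-125) + 69*73) + (-19 + (-19)² - 37*33)) = 1/((-291 - 1*15625 + 18250 + 5037) + (-19 + 361 - 1221)) = 1/((-291 - 15625 + 18250 + 5037) - 879) = 1/(7371 - 879) = 1/6492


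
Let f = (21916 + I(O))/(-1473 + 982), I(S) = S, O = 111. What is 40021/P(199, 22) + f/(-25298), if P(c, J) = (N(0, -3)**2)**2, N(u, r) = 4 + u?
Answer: 248559603295/1589928704 ≈ 156.33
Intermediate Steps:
P(c, J) = 256 (P(c, J) = ((4 + 0)**2)**2 = (4**2)**2 = 16**2 = 256)
f = -22027/491 (f = (21916 + 111)/(-1473 + 982) = 22027/(-491) = 22027*(-1/491) = -22027/491 ≈ -44.862)
40021/P(199, 22) + f/(-25298) = 40021/256 - 22027/491/(-25298) = 40021*(1/256) - 22027/491*(-1/25298) = 40021/256 + 22027/12421318 = 248559603295/1589928704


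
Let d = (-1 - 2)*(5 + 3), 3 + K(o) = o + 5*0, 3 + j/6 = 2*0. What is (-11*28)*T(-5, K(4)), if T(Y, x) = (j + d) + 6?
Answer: 11088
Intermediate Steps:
j = -18 (j = -18 + 6*(2*0) = -18 + 6*0 = -18 + 0 = -18)
K(o) = -3 + o (K(o) = -3 + (o + 5*0) = -3 + (o + 0) = -3 + o)
d = -24 (d = -3*8 = -24)
T(Y, x) = -36 (T(Y, x) = (-18 - 24) + 6 = -42 + 6 = -36)
(-11*28)*T(-5, K(4)) = -11*28*(-36) = -308*(-36) = 11088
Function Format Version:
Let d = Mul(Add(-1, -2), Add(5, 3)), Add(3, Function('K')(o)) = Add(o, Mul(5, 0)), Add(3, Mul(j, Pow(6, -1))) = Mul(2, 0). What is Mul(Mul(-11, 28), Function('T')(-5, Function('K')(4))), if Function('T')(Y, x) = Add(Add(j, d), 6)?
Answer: 11088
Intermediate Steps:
j = -18 (j = Add(-18, Mul(6, Mul(2, 0))) = Add(-18, Mul(6, 0)) = Add(-18, 0) = -18)
Function('K')(o) = Add(-3, o) (Function('K')(o) = Add(-3, Add(o, Mul(5, 0))) = Add(-3, Add(o, 0)) = Add(-3, o))
d = -24 (d = Mul(-3, 8) = -24)
Function('T')(Y, x) = -36 (Function('T')(Y, x) = Add(Add(-18, -24), 6) = Add(-42, 6) = -36)
Mul(Mul(-11, 28), Function('T')(-5, Function('K')(4))) = Mul(Mul(-11, 28), -36) = Mul(-308, -36) = 11088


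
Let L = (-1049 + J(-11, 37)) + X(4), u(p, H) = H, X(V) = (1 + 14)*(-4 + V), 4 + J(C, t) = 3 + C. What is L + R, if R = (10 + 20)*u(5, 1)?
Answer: -1031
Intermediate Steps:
J(C, t) = -1 + C (J(C, t) = -4 + (3 + C) = -1 + C)
X(V) = -60 + 15*V (X(V) = 15*(-4 + V) = -60 + 15*V)
L = -1061 (L = (-1049 + (-1 - 11)) + (-60 + 15*4) = (-1049 - 12) + (-60 + 60) = -1061 + 0 = -1061)
R = 30 (R = (10 + 20)*1 = 30*1 = 30)
L + R = -1061 + 30 = -1031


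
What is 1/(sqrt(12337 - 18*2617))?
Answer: -I*sqrt(34769)/34769 ≈ -0.005363*I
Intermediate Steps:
1/(sqrt(12337 - 18*2617)) = 1/(sqrt(12337 - 47106)) = 1/(sqrt(-34769)) = 1/(I*sqrt(34769)) = -I*sqrt(34769)/34769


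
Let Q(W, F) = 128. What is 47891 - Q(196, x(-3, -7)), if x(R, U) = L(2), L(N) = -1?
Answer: 47763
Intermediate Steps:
x(R, U) = -1
47891 - Q(196, x(-3, -7)) = 47891 - 1*128 = 47891 - 128 = 47763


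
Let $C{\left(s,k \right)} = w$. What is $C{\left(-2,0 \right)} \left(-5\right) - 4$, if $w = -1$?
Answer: $1$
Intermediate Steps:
$C{\left(s,k \right)} = -1$
$C{\left(-2,0 \right)} \left(-5\right) - 4 = \left(-1\right) \left(-5\right) - 4 = 5 - 4 = 1$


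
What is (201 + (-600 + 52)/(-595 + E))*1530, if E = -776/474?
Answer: 43684374870/141403 ≈ 3.0894e+5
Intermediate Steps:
E = -388/237 (E = -776*1/474 = -388/237 ≈ -1.6371)
(201 + (-600 + 52)/(-595 + E))*1530 = (201 + (-600 + 52)/(-595 - 388/237))*1530 = (201 - 548/(-141403/237))*1530 = (201 - 548*(-237/141403))*1530 = (201 + 129876/141403)*1530 = (28551879/141403)*1530 = 43684374870/141403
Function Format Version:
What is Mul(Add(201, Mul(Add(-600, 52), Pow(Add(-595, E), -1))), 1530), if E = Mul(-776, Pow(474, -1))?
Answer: Rational(43684374870, 141403) ≈ 3.0894e+5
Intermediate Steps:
E = Rational(-388, 237) (E = Mul(-776, Rational(1, 474)) = Rational(-388, 237) ≈ -1.6371)
Mul(Add(201, Mul(Add(-600, 52), Pow(Add(-595, E), -1))), 1530) = Mul(Add(201, Mul(Add(-600, 52), Pow(Add(-595, Rational(-388, 237)), -1))), 1530) = Mul(Add(201, Mul(-548, Pow(Rational(-141403, 237), -1))), 1530) = Mul(Add(201, Mul(-548, Rational(-237, 141403))), 1530) = Mul(Add(201, Rational(129876, 141403)), 1530) = Mul(Rational(28551879, 141403), 1530) = Rational(43684374870, 141403)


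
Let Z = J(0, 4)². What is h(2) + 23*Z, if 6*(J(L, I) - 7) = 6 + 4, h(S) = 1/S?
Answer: 31105/18 ≈ 1728.1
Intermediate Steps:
J(L, I) = 26/3 (J(L, I) = 7 + (6 + 4)/6 = 7 + (⅙)*10 = 7 + 5/3 = 26/3)
Z = 676/9 (Z = (26/3)² = 676/9 ≈ 75.111)
h(2) + 23*Z = 1/2 + 23*(676/9) = ½ + 15548/9 = 31105/18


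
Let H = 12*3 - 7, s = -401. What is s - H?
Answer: -430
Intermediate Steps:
H = 29 (H = 36 - 7 = 29)
s - H = -401 - 1*29 = -401 - 29 = -430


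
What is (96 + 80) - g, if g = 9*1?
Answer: 167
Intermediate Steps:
g = 9
(96 + 80) - g = (96 + 80) - 1*9 = 176 - 9 = 167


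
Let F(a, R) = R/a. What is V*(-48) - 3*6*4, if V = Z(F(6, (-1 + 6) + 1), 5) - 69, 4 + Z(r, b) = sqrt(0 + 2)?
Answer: 3432 - 48*sqrt(2) ≈ 3364.1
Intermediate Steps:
Z(r, b) = -4 + sqrt(2) (Z(r, b) = -4 + sqrt(0 + 2) = -4 + sqrt(2))
V = -73 + sqrt(2) (V = (-4 + sqrt(2)) - 69 = -73 + sqrt(2) ≈ -71.586)
V*(-48) - 3*6*4 = (-73 + sqrt(2))*(-48) - 3*6*4 = (3504 - 48*sqrt(2)) - 18*4 = (3504 - 48*sqrt(2)) - 72 = 3432 - 48*sqrt(2)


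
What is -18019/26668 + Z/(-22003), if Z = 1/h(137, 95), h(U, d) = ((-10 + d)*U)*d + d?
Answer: -219322394864879/324595683772740 ≈ -0.67568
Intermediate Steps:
h(U, d) = d + U*d*(-10 + d) (h(U, d) = (U*(-10 + d))*d + d = U*d*(-10 + d) + d = d + U*d*(-10 + d))
Z = 1/1106370 (Z = 1/(95*(1 - 10*137 + 137*95)) = 1/(95*(1 - 1370 + 13015)) = 1/(95*11646) = 1/1106370 ≈ 9.0386e-7)
-18019/26668 + Z/(-22003) = -18019/26668 + (1/1106370)/(-22003) = -18019*1/26668 + (1/1106370)*(-1/22003) = -18019/26668 - 1/24343459110 = -219322394864879/324595683772740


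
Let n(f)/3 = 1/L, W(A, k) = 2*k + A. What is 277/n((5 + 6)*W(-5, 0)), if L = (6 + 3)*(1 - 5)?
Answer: -3324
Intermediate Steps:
W(A, k) = A + 2*k
L = -36 (L = 9*(-4) = -36)
n(f) = -1/12 (n(f) = 3/(-36) = 3*(-1/36) = -1/12)
277/n((5 + 6)*W(-5, 0)) = 277/(-1/12) = 277*(-12) = -3324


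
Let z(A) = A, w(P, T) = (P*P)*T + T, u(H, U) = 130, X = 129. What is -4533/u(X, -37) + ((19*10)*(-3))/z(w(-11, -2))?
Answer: -128994/3965 ≈ -32.533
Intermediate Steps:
w(P, T) = T + T*P**2 (w(P, T) = P**2*T + T = T*P**2 + T = T + T*P**2)
-4533/u(X, -37) + ((19*10)*(-3))/z(w(-11, -2)) = -4533/130 + ((19*10)*(-3))/((-2*(1 + (-11)**2))) = -4533*1/130 + (190*(-3))/((-2*(1 + 121))) = -4533/130 - 570/((-2*122)) = -4533/130 - 570/(-244) = -4533/130 - 570*(-1/244) = -4533/130 + 285/122 = -128994/3965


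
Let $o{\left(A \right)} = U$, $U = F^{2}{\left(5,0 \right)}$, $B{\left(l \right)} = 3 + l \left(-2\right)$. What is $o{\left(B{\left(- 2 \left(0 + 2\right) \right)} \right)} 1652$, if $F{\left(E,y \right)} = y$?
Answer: $0$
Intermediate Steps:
$B{\left(l \right)} = 3 - 2 l$
$U = 0$ ($U = 0^{2} = 0$)
$o{\left(A \right)} = 0$
$o{\left(B{\left(- 2 \left(0 + 2\right) \right)} \right)} 1652 = 0 \cdot 1652 = 0$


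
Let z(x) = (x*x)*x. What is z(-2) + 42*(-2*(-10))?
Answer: 832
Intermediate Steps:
z(x) = x**3 (z(x) = x**2*x = x**3)
z(-2) + 42*(-2*(-10)) = (-2)**3 + 42*(-2*(-10)) = -8 + 42*20 = -8 + 840 = 832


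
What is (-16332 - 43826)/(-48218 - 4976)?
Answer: 30079/26597 ≈ 1.1309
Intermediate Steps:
(-16332 - 43826)/(-48218 - 4976) = -60158/(-53194) = -60158*(-1/53194) = 30079/26597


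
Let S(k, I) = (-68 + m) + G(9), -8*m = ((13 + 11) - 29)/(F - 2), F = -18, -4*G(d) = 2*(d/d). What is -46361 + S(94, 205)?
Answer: -1485745/32 ≈ -46430.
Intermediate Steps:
G(d) = -½ (G(d) = -d/d/2 = -1/2 = -¼*2 = -½)
m = -1/32 (m = -((13 + 11) - 29)/(8*(-18 - 2)) = -(24 - 29)/(8*(-20)) = -(-5)*(-1)/(8*20) = -⅛*¼ = -1/32 ≈ -0.031250)
S(k, I) = -2193/32 (S(k, I) = (-68 - 1/32) - ½ = -2177/32 - ½ = -2193/32)
-46361 + S(94, 205) = -46361 - 2193/32 = -1485745/32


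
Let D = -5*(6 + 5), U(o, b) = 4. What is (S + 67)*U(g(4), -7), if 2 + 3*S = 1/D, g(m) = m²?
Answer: 14592/55 ≈ 265.31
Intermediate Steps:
D = -55 (D = -5*11 = -55)
S = -37/55 (S = -⅔ + (⅓)/(-55) = -⅔ + (⅓)*(-1/55) = -⅔ - 1/165 = -37/55 ≈ -0.67273)
(S + 67)*U(g(4), -7) = (-37/55 + 67)*4 = (3648/55)*4 = 14592/55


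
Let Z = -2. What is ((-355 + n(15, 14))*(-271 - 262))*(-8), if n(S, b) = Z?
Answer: -1522248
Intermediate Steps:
n(S, b) = -2
((-355 + n(15, 14))*(-271 - 262))*(-8) = ((-355 - 2)*(-271 - 262))*(-8) = -357*(-533)*(-8) = 190281*(-8) = -1522248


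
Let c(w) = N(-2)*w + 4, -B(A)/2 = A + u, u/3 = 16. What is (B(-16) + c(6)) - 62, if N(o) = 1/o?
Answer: -125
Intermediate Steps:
u = 48 (u = 3*16 = 48)
B(A) = -96 - 2*A (B(A) = -2*(A + 48) = -2*(48 + A) = -96 - 2*A)
c(w) = 4 - w/2 (c(w) = w/(-2) + 4 = -w/2 + 4 = 4 - w/2)
(B(-16) + c(6)) - 62 = ((-96 - 2*(-16)) + (4 - 1/2*6)) - 62 = ((-96 + 32) + (4 - 3)) - 62 = (-64 + 1) - 62 = -63 - 62 = -125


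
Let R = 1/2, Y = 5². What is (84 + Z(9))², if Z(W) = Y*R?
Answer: 37249/4 ≈ 9312.3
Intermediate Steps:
Y = 25
R = ½ ≈ 0.50000
Z(W) = 25/2 (Z(W) = 25*(½) = 25/2)
(84 + Z(9))² = (84 + 25/2)² = (193/2)² = 37249/4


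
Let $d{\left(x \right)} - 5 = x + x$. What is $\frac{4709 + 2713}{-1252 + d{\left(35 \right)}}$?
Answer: $- \frac{7422}{1177} \approx -6.3059$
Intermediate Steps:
$d{\left(x \right)} = 5 + 2 x$ ($d{\left(x \right)} = 5 + \left(x + x\right) = 5 + 2 x$)
$\frac{4709 + 2713}{-1252 + d{\left(35 \right)}} = \frac{4709 + 2713}{-1252 + \left(5 + 2 \cdot 35\right)} = \frac{7422}{-1252 + \left(5 + 70\right)} = \frac{7422}{-1252 + 75} = \frac{7422}{-1177} = 7422 \left(- \frac{1}{1177}\right) = - \frac{7422}{1177}$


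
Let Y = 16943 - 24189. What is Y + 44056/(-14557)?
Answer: -105524078/14557 ≈ -7249.0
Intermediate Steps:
Y = -7246
Y + 44056/(-14557) = -7246 + 44056/(-14557) = -7246 + 44056*(-1/14557) = -7246 - 44056/14557 = -105524078/14557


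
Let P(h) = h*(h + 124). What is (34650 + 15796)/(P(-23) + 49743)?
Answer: 25223/23710 ≈ 1.0638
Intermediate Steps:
P(h) = h*(124 + h)
(34650 + 15796)/(P(-23) + 49743) = (34650 + 15796)/(-23*(124 - 23) + 49743) = 50446/(-23*101 + 49743) = 50446/(-2323 + 49743) = 50446/47420 = 50446*(1/47420) = 25223/23710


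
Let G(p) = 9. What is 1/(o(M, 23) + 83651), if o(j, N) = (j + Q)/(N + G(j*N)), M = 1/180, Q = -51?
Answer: 5760/481820581 ≈ 1.1955e-5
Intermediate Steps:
M = 1/180 ≈ 0.0055556
o(j, N) = (-51 + j)/(9 + N) (o(j, N) = (j - 51)/(N + 9) = (-51 + j)/(9 + N))
1/(o(M, 23) + 83651) = 1/((-51 + 1/180)/(9 + 23) + 83651) = 1/(-9179/180/32 + 83651) = 1/((1/32)*(-9179/180) + 83651) = 1/(-9179/5760 + 83651) = 1/(481820581/5760) = 5760/481820581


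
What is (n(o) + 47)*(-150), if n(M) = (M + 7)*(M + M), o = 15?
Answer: -106050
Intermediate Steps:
n(M) = 2*M*(7 + M) (n(M) = (7 + M)*(2*M) = 2*M*(7 + M))
(n(o) + 47)*(-150) = (2*15*(7 + 15) + 47)*(-150) = (2*15*22 + 47)*(-150) = (660 + 47)*(-150) = 707*(-150) = -106050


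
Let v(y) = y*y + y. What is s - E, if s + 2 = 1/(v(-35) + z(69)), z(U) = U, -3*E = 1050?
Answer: 438133/1259 ≈ 348.00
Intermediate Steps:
E = -350 (E = -⅓*1050 = -350)
v(y) = y + y² (v(y) = y² + y = y + y²)
s = -2517/1259 (s = -2 + 1/(-35*(1 - 35) + 69) = -2 + 1/(-35*(-34) + 69) = -2 + 1/(1190 + 69) = -2 + 1/1259 = -2517/1259 ≈ -1.9992)
s - E = -2517/1259 - 1*(-350) = -2517/1259 + 350 = 438133/1259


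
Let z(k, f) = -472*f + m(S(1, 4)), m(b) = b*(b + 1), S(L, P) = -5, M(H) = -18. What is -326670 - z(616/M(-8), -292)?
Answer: -464514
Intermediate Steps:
m(b) = b*(1 + b)
z(k, f) = 20 - 472*f (z(k, f) = -472*f - 5*(1 - 5) = -472*f - 5*(-4) = -472*f + 20 = 20 - 472*f)
-326670 - z(616/M(-8), -292) = -326670 - (20 - 472*(-292)) = -326670 - (20 + 137824) = -326670 - 1*137844 = -326670 - 137844 = -464514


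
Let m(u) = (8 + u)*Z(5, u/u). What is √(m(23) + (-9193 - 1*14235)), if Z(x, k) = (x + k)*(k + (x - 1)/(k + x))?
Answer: I*√23118 ≈ 152.05*I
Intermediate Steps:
Z(x, k) = (k + x)*(k + (-1 + x)/(k + x))
m(u) = 80 + 10*u (m(u) = (8 + u)*(-1 + 5 + (u/u)² + (u/u)*5) = (8 + u)*(-1 + 5 + 1² + 1*5) = (8 + u)*(-1 + 5 + 1 + 5) = (8 + u)*10 = 80 + 10*u)
√(m(23) + (-9193 - 1*14235)) = √((80 + 10*23) + (-9193 - 1*14235)) = √((80 + 230) + (-9193 - 14235)) = √(310 - 23428) = √(-23118) = I*√23118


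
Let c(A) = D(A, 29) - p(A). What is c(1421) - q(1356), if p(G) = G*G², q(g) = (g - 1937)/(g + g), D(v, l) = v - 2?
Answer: -7781650193323/2712 ≈ -2.8693e+9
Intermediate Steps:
D(v, l) = -2 + v
q(g) = (-1937 + g)/(2*g) (q(g) = (-1937 + g)/((2*g)) = (-1937 + g)*(1/(2*g)) = (-1937 + g)/(2*g))
p(G) = G³
c(A) = -2 + A - A³ (c(A) = (-2 + A) - A³ = -2 + A - A³)
c(1421) - q(1356) = (-2 + 1421 - 1*1421³) - (-1937 + 1356)/(2*1356) = (-2 + 1421 - 1*2869341461) - (-581)/(2*1356) = (-2 + 1421 - 2869341461) - 1*(-581/2712) = -2869340042 + 581/2712 = -7781650193323/2712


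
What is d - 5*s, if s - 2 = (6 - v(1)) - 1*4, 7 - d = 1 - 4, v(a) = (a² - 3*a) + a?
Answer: -15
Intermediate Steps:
v(a) = a² - 2*a
d = 10 (d = 7 - (1 - 4) = 7 - 1*(-3) = 7 + 3 = 10)
s = 5 (s = 2 + ((6 - (-2 + 1)) - 1*4) = 2 + ((6 - (-1)) - 4) = 2 + ((6 - 1*(-1)) - 4) = 2 + ((6 + 1) - 4) = 2 + (7 - 4) = 2 + 3 = 5)
d - 5*s = 10 - 5*5 = 10 - 25 = -15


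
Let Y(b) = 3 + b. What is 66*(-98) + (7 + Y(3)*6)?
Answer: -6425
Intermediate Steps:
66*(-98) + (7 + Y(3)*6) = 66*(-98) + (7 + (3 + 3)*6) = -6468 + (7 + 6*6) = -6468 + (7 + 36) = -6468 + 43 = -6425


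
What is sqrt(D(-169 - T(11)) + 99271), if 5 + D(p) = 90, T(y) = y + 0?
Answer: 2*sqrt(24839) ≈ 315.21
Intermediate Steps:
T(y) = y
D(p) = 85 (D(p) = -5 + 90 = 85)
sqrt(D(-169 - T(11)) + 99271) = sqrt(85 + 99271) = sqrt(99356) = 2*sqrt(24839)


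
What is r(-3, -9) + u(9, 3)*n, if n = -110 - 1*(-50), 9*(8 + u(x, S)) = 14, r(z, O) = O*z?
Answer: 1241/3 ≈ 413.67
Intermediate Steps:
u(x, S) = -58/9 (u(x, S) = -8 + (1/9)*14 = -8 + 14/9 = -58/9)
n = -60 (n = -110 + 50 = -60)
r(-3, -9) + u(9, 3)*n = -9*(-3) - 58/9*(-60) = 27 + 1160/3 = 1241/3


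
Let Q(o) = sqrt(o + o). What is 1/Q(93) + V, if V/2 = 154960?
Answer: 309920 + sqrt(186)/186 ≈ 3.0992e+5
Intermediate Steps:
V = 309920 (V = 2*154960 = 309920)
Q(o) = sqrt(2)*sqrt(o) (Q(o) = sqrt(2*o) = sqrt(2)*sqrt(o))
1/Q(93) + V = 1/(sqrt(2)*sqrt(93)) + 309920 = 1/(sqrt(186)) + 309920 = sqrt(186)/186 + 309920 = 309920 + sqrt(186)/186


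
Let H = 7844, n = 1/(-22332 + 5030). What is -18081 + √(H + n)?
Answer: -18081 + √2348173578874/17302 ≈ -17992.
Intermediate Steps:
n = -1/17302 (n = 1/(-17302) = -1/17302 ≈ -5.7797e-5)
-18081 + √(H + n) = -18081 + √(7844 - 1/17302) = -18081 + √(135716887/17302) = -18081 + √2348173578874/17302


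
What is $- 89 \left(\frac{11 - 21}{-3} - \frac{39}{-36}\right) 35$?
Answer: $- \frac{165095}{12} \approx -13758.0$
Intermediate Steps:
$- 89 \left(\frac{11 - 21}{-3} - \frac{39}{-36}\right) 35 = - 89 \left(\left(-10\right) \left(- \frac{1}{3}\right) - - \frac{13}{12}\right) 35 = - 89 \left(\frac{10}{3} + \frac{13}{12}\right) 35 = \left(-89\right) \frac{53}{12} \cdot 35 = \left(- \frac{4717}{12}\right) 35 = - \frac{165095}{12}$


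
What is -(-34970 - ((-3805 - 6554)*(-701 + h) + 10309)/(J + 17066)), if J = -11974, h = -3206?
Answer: 109275081/2546 ≈ 42920.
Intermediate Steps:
-(-34970 - ((-3805 - 6554)*(-701 + h) + 10309)/(J + 17066)) = -(-34970 - ((-3805 - 6554)*(-701 - 3206) + 10309)/(-11974 + 17066)) = -(-34970 - (-10359*(-3907) + 10309)/5092) = -(-34970 - (40472613 + 10309)/5092) = -(-34970 - 40482922/5092) = -(-34970 - 1*20241461/2546) = -(-34970 - 20241461/2546) = -1*(-109275081/2546) = 109275081/2546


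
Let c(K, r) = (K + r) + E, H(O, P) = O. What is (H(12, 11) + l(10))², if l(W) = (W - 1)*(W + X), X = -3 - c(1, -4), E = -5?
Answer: 21609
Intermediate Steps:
c(K, r) = -5 + K + r (c(K, r) = (K + r) - 5 = -5 + K + r)
X = 5 (X = -3 - (-5 + 1 - 4) = -3 - 1*(-8) = -3 + 8 = 5)
l(W) = (-1 + W)*(5 + W) (l(W) = (W - 1)*(W + 5) = (-1 + W)*(5 + W))
(H(12, 11) + l(10))² = (12 + (-5 + 10² + 4*10))² = (12 + (-5 + 100 + 40))² = (12 + 135)² = 147² = 21609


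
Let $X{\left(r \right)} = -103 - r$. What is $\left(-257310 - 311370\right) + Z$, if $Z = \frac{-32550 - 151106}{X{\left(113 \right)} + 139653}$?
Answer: $- \frac{79295216816}{139437} \approx -5.6868 \cdot 10^{5}$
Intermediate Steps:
$Z = - \frac{183656}{139437}$ ($Z = \frac{-32550 - 151106}{\left(-103 - 113\right) + 139653} = - \frac{183656}{\left(-103 - 113\right) + 139653} = - \frac{183656}{-216 + 139653} = - \frac{183656}{139437} \approx -1.3171$)
$\left(-257310 - 311370\right) + Z = \left(-257310 - 311370\right) - \frac{183656}{139437} = -568680 - \frac{183656}{139437} = - \frac{79295216816}{139437}$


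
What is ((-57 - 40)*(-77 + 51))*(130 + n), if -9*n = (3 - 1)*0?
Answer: 327860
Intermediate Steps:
n = 0 (n = -(3 - 1)*0/9 = -2*0/9 = -1/9*0 = 0)
((-57 - 40)*(-77 + 51))*(130 + n) = ((-57 - 40)*(-77 + 51))*(130 + 0) = -97*(-26)*130 = 2522*130 = 327860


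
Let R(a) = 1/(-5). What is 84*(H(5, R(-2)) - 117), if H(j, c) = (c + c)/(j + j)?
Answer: -245784/25 ≈ -9831.4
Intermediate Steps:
R(a) = -1/5
H(j, c) = c/j (H(j, c) = (2*c)/((2*j)) = (2*c)*(1/(2*j)) = c/j)
84*(H(5, R(-2)) - 117) = 84*(-1/5/5 - 117) = 84*(-1/5*1/5 - 117) = 84*(-1/25 - 117) = 84*(-2926/25) = -245784/25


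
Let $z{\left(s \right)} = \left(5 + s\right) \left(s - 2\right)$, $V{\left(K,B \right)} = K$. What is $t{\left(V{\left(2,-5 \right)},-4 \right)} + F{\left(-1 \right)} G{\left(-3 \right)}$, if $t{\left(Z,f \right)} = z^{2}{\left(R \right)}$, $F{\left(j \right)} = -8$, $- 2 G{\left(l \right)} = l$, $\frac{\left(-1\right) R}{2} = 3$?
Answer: $52$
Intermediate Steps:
$R = -6$ ($R = \left(-2\right) 3 = -6$)
$z{\left(s \right)} = \left(-2 + s\right) \left(5 + s\right)$ ($z{\left(s \right)} = \left(5 + s\right) \left(-2 + s\right) = \left(-2 + s\right) \left(5 + s\right)$)
$G{\left(l \right)} = - \frac{l}{2}$
$t{\left(Z,f \right)} = 64$ ($t{\left(Z,f \right)} = \left(-10 + \left(-6\right)^{2} + 3 \left(-6\right)\right)^{2} = \left(-10 + 36 - 18\right)^{2} = 8^{2} = 64$)
$t{\left(V{\left(2,-5 \right)},-4 \right)} + F{\left(-1 \right)} G{\left(-3 \right)} = 64 - 8 \left(\left(- \frac{1}{2}\right) \left(-3\right)\right) = 64 - 12 = 52$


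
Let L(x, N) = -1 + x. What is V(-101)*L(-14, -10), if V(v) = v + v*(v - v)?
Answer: 1515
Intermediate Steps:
V(v) = v (V(v) = v + v*0 = v + 0 = v)
V(-101)*L(-14, -10) = -101*(-1 - 14) = -101*(-15) = 1515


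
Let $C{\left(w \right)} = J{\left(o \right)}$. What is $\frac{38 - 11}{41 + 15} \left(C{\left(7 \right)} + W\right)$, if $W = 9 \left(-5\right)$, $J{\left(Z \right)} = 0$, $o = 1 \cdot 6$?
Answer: $- \frac{1215}{56} \approx -21.696$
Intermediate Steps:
$o = 6$
$C{\left(w \right)} = 0$
$W = -45$
$\frac{38 - 11}{41 + 15} \left(C{\left(7 \right)} + W\right) = \frac{38 - 11}{41 + 15} \left(0 - 45\right) = \frac{27}{56} \left(-45\right) = - \frac{1215}{56}$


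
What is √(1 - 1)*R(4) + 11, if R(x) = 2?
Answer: 11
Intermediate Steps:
√(1 - 1)*R(4) + 11 = √(1 - 1)*2 + 11 = √0*2 + 11 = 0*2 + 11 = 0 + 11 = 11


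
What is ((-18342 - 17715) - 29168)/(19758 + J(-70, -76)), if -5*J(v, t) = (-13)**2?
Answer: -326125/98621 ≈ -3.3069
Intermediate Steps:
J(v, t) = -169/5 (J(v, t) = -1/5*(-13)**2 = -1/5*169 = -169/5)
((-18342 - 17715) - 29168)/(19758 + J(-70, -76)) = ((-18342 - 17715) - 29168)/(19758 - 169/5) = (-36057 - 29168)/(98621/5) = -65225*5/98621 = -326125/98621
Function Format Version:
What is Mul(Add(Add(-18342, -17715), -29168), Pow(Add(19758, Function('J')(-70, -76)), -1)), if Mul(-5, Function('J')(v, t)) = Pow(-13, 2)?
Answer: Rational(-326125, 98621) ≈ -3.3069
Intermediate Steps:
Function('J')(v, t) = Rational(-169, 5) (Function('J')(v, t) = Mul(Rational(-1, 5), Pow(-13, 2)) = Mul(Rational(-1, 5), 169) = Rational(-169, 5))
Mul(Add(Add(-18342, -17715), -29168), Pow(Add(19758, Function('J')(-70, -76)), -1)) = Mul(Add(Add(-18342, -17715), -29168), Pow(Add(19758, Rational(-169, 5)), -1)) = Mul(Add(-36057, -29168), Pow(Rational(98621, 5), -1)) = Mul(-65225, Rational(5, 98621)) = Rational(-326125, 98621)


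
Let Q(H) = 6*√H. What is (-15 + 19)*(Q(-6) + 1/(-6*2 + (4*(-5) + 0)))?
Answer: -⅛ + 24*I*√6 ≈ -0.125 + 58.788*I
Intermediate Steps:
(-15 + 19)*(Q(-6) + 1/(-6*2 + (4*(-5) + 0))) = (-15 + 19)*(6*√(-6) + 1/(-6*2 + (4*(-5) + 0))) = 4*(6*(I*√6) + 1/(-12 + (-20 + 0))) = 4*(6*I*√6 + 1/(-12 - 20)) = 4*(6*I*√6 + 1/(-32)) = 4*(6*I*√6 - 1/32) = 4*(-1/32 + 6*I*√6) = -⅛ + 24*I*√6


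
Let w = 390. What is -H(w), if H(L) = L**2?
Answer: -152100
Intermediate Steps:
-H(w) = -1*390**2 = -1*152100 = -152100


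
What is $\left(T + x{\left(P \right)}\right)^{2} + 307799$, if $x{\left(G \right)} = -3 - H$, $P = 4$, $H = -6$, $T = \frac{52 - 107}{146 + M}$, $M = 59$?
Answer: $\frac{517422663}{1681} \approx 3.0781 \cdot 10^{5}$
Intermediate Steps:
$T = - \frac{11}{41}$ ($T = \frac{52 - 107}{146 + 59} = - \frac{55}{205} = \left(-55\right) \frac{1}{205} = - \frac{11}{41} \approx -0.26829$)
$x{\left(G \right)} = 3$ ($x{\left(G \right)} = -3 - -6 = -3 + 6 = 3$)
$\left(T + x{\left(P \right)}\right)^{2} + 307799 = \left(- \frac{11}{41} + 3\right)^{2} + 307799 = \left(\frac{112}{41}\right)^{2} + 307799 = \frac{12544}{1681} + 307799 = \frac{517422663}{1681}$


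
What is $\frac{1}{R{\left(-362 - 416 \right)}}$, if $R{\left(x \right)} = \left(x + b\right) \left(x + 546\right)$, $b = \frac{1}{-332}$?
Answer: $\frac{83}{14981226} \approx 5.5403 \cdot 10^{-6}$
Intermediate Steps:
$b = - \frac{1}{332} \approx -0.003012$
$R{\left(x \right)} = \left(546 + x\right) \left(- \frac{1}{332} + x\right)$ ($R{\left(x \right)} = \left(x - \frac{1}{332}\right) \left(x + 546\right) = \left(- \frac{1}{332} + x\right) \left(546 + x\right) = \left(546 + x\right) \left(- \frac{1}{332} + x\right)$)
$\frac{1}{R{\left(-362 - 416 \right)}} = \frac{1}{- \frac{273}{166} + \left(-362 - 416\right)^{2} + \frac{181271 \left(-362 - 416\right)}{332}} = \frac{1}{- \frac{273}{166} + \left(-778\right)^{2} + \frac{181271}{332} \left(-778\right)} = \frac{1}{- \frac{273}{166} + 605284 - \frac{70514419}{166}} = \frac{1}{\frac{14981226}{83}} = \frac{83}{14981226}$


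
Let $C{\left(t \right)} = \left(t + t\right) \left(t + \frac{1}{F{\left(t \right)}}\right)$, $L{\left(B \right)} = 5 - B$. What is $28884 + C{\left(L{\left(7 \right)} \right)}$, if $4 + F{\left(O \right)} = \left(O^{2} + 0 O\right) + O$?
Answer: $28894$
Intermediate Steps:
$F{\left(O \right)} = -4 + O + O^{2}$ ($F{\left(O \right)} = -4 + \left(\left(O^{2} + 0 O\right) + O\right) = -4 + \left(\left(O^{2} + 0\right) + O\right) = -4 + \left(O^{2} + O\right) = -4 + \left(O + O^{2}\right) = -4 + O + O^{2}$)
$C{\left(t \right)} = 2 t \left(t + \frac{1}{-4 + t + t^{2}}\right)$ ($C{\left(t \right)} = \left(t + t\right) \left(t + \frac{1}{-4 + t + t^{2}}\right) = 2 t \left(t + \frac{1}{-4 + t + t^{2}}\right)$)
$28884 + C{\left(L{\left(7 \right)} \right)} = 28884 + \frac{2 \left(5 - 7\right) \left(1 + \left(5 - 7\right) \left(-4 + \left(5 - 7\right) + \left(5 - 7\right)^{2}\right)\right)}{-4 + \left(5 - 7\right) + \left(5 - 7\right)^{2}} = 28884 + 2 \left(-2\right) \frac{1}{-4 - 2 + \left(-2\right)^{2}} \left(1 - 2 \left(-4 - 2 + \left(-2\right)^{2}\right)\right) = 28884 + 2 \left(-2\right) \frac{1}{-4 - 2 + 4} \left(1 - 2 \left(-4 - 2 + 4\right)\right) = 28884 + 2 \left(-2\right) \frac{1}{-2} \left(1 - -4\right) = 28884 + 2 \left(-2\right) \left(- \frac{1}{2}\right) \left(1 + 4\right) = 28884 + 2 \left(-2\right) \left(- \frac{1}{2}\right) 5 = 28884 + 10 = 28894$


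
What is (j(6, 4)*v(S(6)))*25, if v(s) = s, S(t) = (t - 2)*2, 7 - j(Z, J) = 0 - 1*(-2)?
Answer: 1000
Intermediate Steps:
j(Z, J) = 5 (j(Z, J) = 7 - (0 - 1*(-2)) = 7 - (0 + 2) = 7 - 1*2 = 7 - 2 = 5)
S(t) = -4 + 2*t (S(t) = (-2 + t)*2 = -4 + 2*t)
(j(6, 4)*v(S(6)))*25 = (5*(-4 + 2*6))*25 = (5*(-4 + 12))*25 = (5*8)*25 = 40*25 = 1000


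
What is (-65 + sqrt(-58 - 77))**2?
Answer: 4090 - 390*I*sqrt(15) ≈ 4090.0 - 1510.5*I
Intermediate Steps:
(-65 + sqrt(-58 - 77))**2 = (-65 + sqrt(-135))**2 = (-65 + 3*I*sqrt(15))**2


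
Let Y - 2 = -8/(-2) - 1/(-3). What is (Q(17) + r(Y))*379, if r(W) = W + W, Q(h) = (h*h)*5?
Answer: 1657367/3 ≈ 5.5246e+5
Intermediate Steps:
Q(h) = 5*h**2 (Q(h) = h**2*5 = 5*h**2)
Y = 19/3 (Y = 2 + (-8/(-2) - 1/(-3)) = 2 + (-8*(-1/2) - 1*(-1/3)) = 2 + (4 + 1/3) = 2 + 13/3 = 19/3 ≈ 6.3333)
r(W) = 2*W
(Q(17) + r(Y))*379 = (5*17**2 + 2*(19/3))*379 = (5*289 + 38/3)*379 = (1445 + 38/3)*379 = (4373/3)*379 = 1657367/3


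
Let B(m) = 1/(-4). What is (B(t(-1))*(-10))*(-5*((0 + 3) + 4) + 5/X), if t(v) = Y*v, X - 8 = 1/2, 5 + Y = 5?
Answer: -2925/34 ≈ -86.029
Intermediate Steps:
Y = 0 (Y = -5 + 5 = 0)
X = 17/2 (X = 8 + 1/2 = 17/2 ≈ 8.5000)
t(v) = 0 (t(v) = 0*v = 0)
B(m) = -1/4
(B(t(-1))*(-10))*(-5*((0 + 3) + 4) + 5/X) = (-1/4*(-10))*(-5*((0 + 3) + 4) + 5/(17/2)) = 5*(-5*(3 + 4) + 5*(2/17))/2 = 5*(-5*7 + 10/17)/2 = 5*(-35 + 10/17)/2 = (5/2)*(-585/17) = -2925/34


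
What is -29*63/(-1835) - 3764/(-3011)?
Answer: 12408037/5525185 ≈ 2.2457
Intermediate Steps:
-29*63/(-1835) - 3764/(-3011) = -1827*(-1/1835) - 3764*(-1/3011) = 1827/1835 + 3764/3011 = 12408037/5525185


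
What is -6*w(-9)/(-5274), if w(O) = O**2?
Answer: 27/293 ≈ 0.092150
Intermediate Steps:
-6*w(-9)/(-5274) = -6*(-9)**2/(-5274) = -6*81*(-1/5274) = -486*(-1/5274) = 27/293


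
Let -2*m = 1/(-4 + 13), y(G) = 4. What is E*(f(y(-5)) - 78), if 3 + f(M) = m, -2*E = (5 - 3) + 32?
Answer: 24803/18 ≈ 1377.9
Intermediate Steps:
E = -17 (E = -((5 - 3) + 32)/2 = -(2 + 32)/2 = -½*34 = -17)
m = -1/18 (m = -1/(2*(-4 + 13)) = -½/9 = -½*⅑ = -1/18 ≈ -0.055556)
f(M) = -55/18 (f(M) = -3 - 1/18 = -55/18)
E*(f(y(-5)) - 78) = -17*(-55/18 - 78) = -17*(-1459/18) = 24803/18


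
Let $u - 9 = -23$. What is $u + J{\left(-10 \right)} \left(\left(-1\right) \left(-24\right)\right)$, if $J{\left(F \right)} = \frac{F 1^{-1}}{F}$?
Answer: $10$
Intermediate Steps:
$J{\left(F \right)} = 1$ ($J{\left(F \right)} = \frac{F 1}{F} = \frac{F}{F} = 1$)
$u = -14$ ($u = 9 - 23 = -14$)
$u + J{\left(-10 \right)} \left(\left(-1\right) \left(-24\right)\right) = -14 + 1 \left(\left(-1\right) \left(-24\right)\right) = -14 + 1 \cdot 24 = -14 + 24 = 10$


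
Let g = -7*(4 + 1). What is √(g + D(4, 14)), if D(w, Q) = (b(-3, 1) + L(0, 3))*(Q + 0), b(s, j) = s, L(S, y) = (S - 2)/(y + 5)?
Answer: I*√322/2 ≈ 8.9722*I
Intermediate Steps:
L(S, y) = (-2 + S)/(5 + y)
D(w, Q) = -13*Q/4 (D(w, Q) = (-3 + (-2 + 0)/(5 + 3))*(Q + 0) = (-3 - 2/8)*Q = (-3 + (⅛)*(-2))*Q = (-3 - ¼)*Q = -13*Q/4)
g = -35 (g = -7*5 = -35)
√(g + D(4, 14)) = √(-35 - 13/4*14) = √(-35 - 91/2) = √(-161/2) = I*√322/2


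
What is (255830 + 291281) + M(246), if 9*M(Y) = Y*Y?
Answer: 553835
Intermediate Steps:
M(Y) = Y**2/9 (M(Y) = (Y*Y)/9 = Y**2/9)
(255830 + 291281) + M(246) = (255830 + 291281) + (1/9)*246**2 = 547111 + (1/9)*60516 = 547111 + 6724 = 553835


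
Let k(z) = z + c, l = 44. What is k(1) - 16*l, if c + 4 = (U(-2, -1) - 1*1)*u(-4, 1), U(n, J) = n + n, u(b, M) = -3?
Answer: -692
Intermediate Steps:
U(n, J) = 2*n
c = 11 (c = -4 + (2*(-2) - 1*1)*(-3) = -4 + (-4 - 1)*(-3) = -4 - 5*(-3) = -4 + 15 = 11)
k(z) = 11 + z (k(z) = z + 11 = 11 + z)
k(1) - 16*l = (11 + 1) - 16*44 = 12 - 704 = -692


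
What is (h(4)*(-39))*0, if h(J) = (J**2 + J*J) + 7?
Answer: 0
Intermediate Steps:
h(J) = 7 + 2*J**2 (h(J) = (J**2 + J**2) + 7 = 2*J**2 + 7 = 7 + 2*J**2)
(h(4)*(-39))*0 = ((7 + 2*4**2)*(-39))*0 = ((7 + 2*16)*(-39))*0 = ((7 + 32)*(-39))*0 = (39*(-39))*0 = -1521*0 = 0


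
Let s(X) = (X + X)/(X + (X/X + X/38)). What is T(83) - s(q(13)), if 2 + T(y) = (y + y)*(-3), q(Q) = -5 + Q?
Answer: -87804/175 ≈ -501.74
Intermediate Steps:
s(X) = 2*X/(1 + 39*X/38) (s(X) = (2*X)/(X + (1 + X*(1/38))) = (2*X)/(X + (1 + X/38)) = (2*X)/(1 + 39*X/38) = 2*X/(1 + 39*X/38))
T(y) = -2 - 6*y (T(y) = -2 + (y + y)*(-3) = -2 + (2*y)*(-3) = -2 - 6*y)
T(83) - s(q(13)) = (-2 - 6*83) - 76*(-5 + 13)/(38 + 39*(-5 + 13)) = (-2 - 498) - 76*8/(38 + 39*8) = -500 - 76*8/(38 + 312) = -500 - 76*8/350 = -500 - 1*304/175 = -500 - 304/175 = -87804/175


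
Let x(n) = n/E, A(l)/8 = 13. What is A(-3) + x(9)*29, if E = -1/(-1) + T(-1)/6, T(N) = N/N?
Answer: 2294/7 ≈ 327.71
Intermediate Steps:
T(N) = 1
A(l) = 104 (A(l) = 8*13 = 104)
E = 7/6 (E = -1/(-1) + 1/6 = -1*(-1) + 1*(1/6) = 1 + 1/6 = 7/6 ≈ 1.1667)
x(n) = 6*n/7 (x(n) = n/(7/6) = n*(6/7) = 6*n/7)
A(-3) + x(9)*29 = 104 + ((6/7)*9)*29 = 104 + (54/7)*29 = 104 + 1566/7 = 2294/7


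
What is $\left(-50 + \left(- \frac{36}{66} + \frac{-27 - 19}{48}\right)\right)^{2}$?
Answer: $\frac{184878409}{69696} \approx 2652.6$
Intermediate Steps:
$\left(-50 + \left(- \frac{36}{66} + \frac{-27 - 19}{48}\right)\right)^{2} = \left(-50 - \frac{397}{264}\right)^{2} = \left(- \frac{13597}{264}\right)^{2} = \frac{184878409}{69696}$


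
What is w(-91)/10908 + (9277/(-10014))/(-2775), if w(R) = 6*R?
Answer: -69775549/1403336925 ≈ -0.049721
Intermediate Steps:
w(-91)/10908 + (9277/(-10014))/(-2775) = (6*(-91))/10908 + (9277/(-10014))/(-2775) = -546*1/10908 + (9277*(-1/10014))*(-1/2775) = -91/1818 - 9277/10014*(-1/2775) = -91/1818 + 9277/27788850 = -69775549/1403336925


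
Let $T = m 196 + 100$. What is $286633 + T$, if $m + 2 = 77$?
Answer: $301433$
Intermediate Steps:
$m = 75$ ($m = -2 + 77 = 75$)
$T = 14800$ ($T = 75 \cdot 196 + 100 = 14700 + 100 = 14800$)
$286633 + T = 286633 + 14800 = 301433$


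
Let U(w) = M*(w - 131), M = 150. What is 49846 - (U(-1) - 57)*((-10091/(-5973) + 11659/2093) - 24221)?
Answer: -2003415247529083/4167163 ≈ -4.8076e+8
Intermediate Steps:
U(w) = -19650 + 150*w (U(w) = 150*(w - 131) = 150*(-131 + w) = -19650 + 150*w)
49846 - (U(-1) - 57)*((-10091/(-5973) + 11659/2093) - 24221) = 49846 - ((-19650 + 150*(-1)) - 57)*((-10091/(-5973) + 11659/2093) - 24221) = 49846 - ((-19650 - 150) - 57)*((-10091*(-1/5973) + 11659*(1/2093)) - 24221) = 49846 - (-19800 - 57)*((10091/5973 + 11659/2093) - 24221) = 49846 - (-19857)*(90759670/12501489 - 24221) = 49846 - (-19857)*(-302707805399)/12501489 = 49846 - 1*2003622963935981/4167163 = 49846 - 2003622963935981/4167163 = -2003415247529083/4167163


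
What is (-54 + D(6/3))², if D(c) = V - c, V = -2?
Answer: 3364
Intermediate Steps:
D(c) = -2 - c
(-54 + D(6/3))² = (-54 + (-2 - 6/3))² = (-54 + (-2 - 1*2))² = (-54 + (-2 - 2))² = (-54 - 4)² = (-58)² = 3364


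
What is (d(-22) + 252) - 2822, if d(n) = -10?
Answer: -2580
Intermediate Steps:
(d(-22) + 252) - 2822 = (-10 + 252) - 2822 = 242 - 2822 = -2580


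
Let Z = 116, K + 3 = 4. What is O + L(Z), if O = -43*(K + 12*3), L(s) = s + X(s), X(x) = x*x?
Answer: 11981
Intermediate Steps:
K = 1 (K = -3 + 4 = 1)
X(x) = x**2
L(s) = s + s**2
O = -1591 (O = -43*(1 + 12*3) = -43*(1 + 36) = -43*37 = -1591)
O + L(Z) = -1591 + 116*(1 + 116) = -1591 + 116*117 = -1591 + 13572 = 11981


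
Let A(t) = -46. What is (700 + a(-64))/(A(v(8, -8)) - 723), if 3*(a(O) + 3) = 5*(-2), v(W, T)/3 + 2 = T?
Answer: -2081/2307 ≈ -0.90204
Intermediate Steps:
v(W, T) = -6 + 3*T
a(O) = -19/3 (a(O) = -3 + (5*(-2))/3 = -3 + (⅓)*(-10) = -3 - 10/3 = -19/3)
(700 + a(-64))/(A(v(8, -8)) - 723) = (700 - 19/3)/(-46 - 723) = (2081/3)/(-769) = (2081/3)*(-1/769) = -2081/2307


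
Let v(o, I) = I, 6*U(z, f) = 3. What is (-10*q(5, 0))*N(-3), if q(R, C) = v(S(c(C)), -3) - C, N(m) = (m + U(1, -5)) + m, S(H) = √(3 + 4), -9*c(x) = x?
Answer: -165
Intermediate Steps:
c(x) = -x/9
U(z, f) = ½ (U(z, f) = (⅙)*3 = ½)
S(H) = √7
N(m) = ½ + 2*m (N(m) = (m + ½) + m = (½ + m) + m = ½ + 2*m)
q(R, C) = -3 - C
(-10*q(5, 0))*N(-3) = (-10*(-3 - 1*0))*(½ + 2*(-3)) = (-10*(-3 + 0))*(½ - 6) = -10*(-3)*(-11/2) = 30*(-11/2) = -165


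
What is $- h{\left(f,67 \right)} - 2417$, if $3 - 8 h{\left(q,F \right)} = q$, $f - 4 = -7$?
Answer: $- \frac{9671}{4} \approx -2417.8$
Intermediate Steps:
$f = -3$ ($f = 4 - 7 = -3$)
$h{\left(q,F \right)} = \frac{3}{8} - \frac{q}{8}$
$- h{\left(f,67 \right)} - 2417 = - (\frac{3}{8} - - \frac{3}{8}) - 2417 = - (\frac{3}{8} + \frac{3}{8}) - 2417 = \left(-1\right) \frac{3}{4} - 2417 = - \frac{3}{4} - 2417 = - \frac{9671}{4}$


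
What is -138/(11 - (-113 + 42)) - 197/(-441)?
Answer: -22352/18081 ≈ -1.2362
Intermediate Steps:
-138/(11 - (-113 + 42)) - 197/(-441) = -138/(11 - 1*(-71)) - 197*(-1/441) = -138/(11 + 71) + 197/441 = -138/82 + 197/441 = -138*1/82 + 197/441 = -69/41 + 197/441 = -22352/18081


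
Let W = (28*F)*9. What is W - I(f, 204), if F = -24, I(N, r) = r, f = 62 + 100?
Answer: -6252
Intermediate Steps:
f = 162
W = -6048 (W = (28*(-24))*9 = -672*9 = -6048)
W - I(f, 204) = -6048 - 1*204 = -6048 - 204 = -6252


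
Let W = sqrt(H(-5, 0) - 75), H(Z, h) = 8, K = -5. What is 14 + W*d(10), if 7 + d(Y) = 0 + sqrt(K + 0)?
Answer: 14 - sqrt(335) - 7*I*sqrt(67) ≈ -4.303 - 57.297*I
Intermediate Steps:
d(Y) = -7 + I*sqrt(5) (d(Y) = -7 + (0 + sqrt(-5 + 0)) = -7 + (0 + sqrt(-5)) = -7 + (0 + I*sqrt(5)) = -7 + I*sqrt(5))
W = I*sqrt(67) (W = sqrt(8 - 75) = sqrt(-67) = I*sqrt(67) ≈ 8.1853*I)
14 + W*d(10) = 14 + (I*sqrt(67))*(-7 + I*sqrt(5)) = 14 + I*sqrt(67)*(-7 + I*sqrt(5))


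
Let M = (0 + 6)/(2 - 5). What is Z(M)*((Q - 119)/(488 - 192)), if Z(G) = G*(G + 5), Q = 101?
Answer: 27/74 ≈ 0.36486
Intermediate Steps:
M = -2 (M = 6/(-3) = 6*(-⅓) = -2)
Z(G) = G*(5 + G)
Z(M)*((Q - 119)/(488 - 192)) = (-2*(5 - 2))*((101 - 119)/(488 - 192)) = (-2*3)*(-18/296) = -(-108)/296 = -6*(-9/148) = 27/74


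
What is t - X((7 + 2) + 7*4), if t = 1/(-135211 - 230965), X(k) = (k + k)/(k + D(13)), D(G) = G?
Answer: -13548537/9154400 ≈ -1.4800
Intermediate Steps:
X(k) = 2*k/(13 + k) (X(k) = (k + k)/(k + 13) = (2*k)/(13 + k) = 2*k/(13 + k))
t = -1/366176 (t = 1/(-366176) = -1/366176 ≈ -2.7309e-6)
t - X((7 + 2) + 7*4) = -1/366176 - 2*((7 + 2) + 7*4)/(13 + ((7 + 2) + 7*4)) = -1/366176 - 2*(9 + 28)/(13 + (9 + 28)) = -1/366176 - 2*37/(13 + 37) = -1/366176 - 2*37/50 = -1/366176 - 1*37/25 = -1/366176 - 37/25 = -13548537/9154400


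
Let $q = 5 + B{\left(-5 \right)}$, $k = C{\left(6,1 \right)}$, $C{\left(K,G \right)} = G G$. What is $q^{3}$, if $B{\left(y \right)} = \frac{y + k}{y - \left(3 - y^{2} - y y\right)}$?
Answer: $\frac{1092727}{9261} \approx 117.99$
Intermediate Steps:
$C{\left(K,G \right)} = G^{2}$
$k = 1$ ($k = 1^{2} = 1$)
$B{\left(y \right)} = \frac{1 + y}{-3 + y + 2 y^{2}}$ ($B{\left(y \right)} = \frac{y + 1}{y - \left(3 - y^{2} - y y\right)} = \frac{1 + y}{y + \left(\left(y^{2} + y^{2}\right) - 3\right)} = \frac{1 + y}{y + \left(2 y^{2} - 3\right)} = \frac{1 + y}{y + \left(-3 + 2 y^{2}\right)} = \frac{1 + y}{-3 + y + 2 y^{2}}$)
$q = \frac{103}{21}$ ($q = 5 + \frac{1 - 5}{-3 - 5 + 2 \left(-5\right)^{2}} = 5 + \frac{1}{-3 - 5 + 2 \cdot 25} \left(-4\right) = 5 + \frac{1}{-3 - 5 + 50} \left(-4\right) = 5 + \frac{1}{42} \left(-4\right) = 5 - \frac{2}{21} = \frac{103}{21} \approx 4.9048$)
$q^{3} = \left(\frac{103}{21}\right)^{3} = \frac{1092727}{9261}$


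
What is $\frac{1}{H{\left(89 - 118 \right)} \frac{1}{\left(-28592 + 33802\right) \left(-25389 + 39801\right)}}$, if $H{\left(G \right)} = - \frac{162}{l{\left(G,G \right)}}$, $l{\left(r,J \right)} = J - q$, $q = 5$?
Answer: $\frac{425490280}{27} \approx 1.5759 \cdot 10^{7}$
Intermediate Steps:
$l{\left(r,J \right)} = -5 + J$ ($l{\left(r,J \right)} = J - 5 = -5 + J$)
$H{\left(G \right)} = - \frac{162}{-5 + G}$
$\frac{1}{H{\left(89 - 118 \right)} \frac{1}{\left(-28592 + 33802\right) \left(-25389 + 39801\right)}} = \frac{1}{- \frac{162}{-5 + \left(89 - 118\right)} \frac{1}{\left(-28592 + 33802\right) \left(-25389 + 39801\right)}} = \frac{1}{- \frac{162}{-5 - 29} \frac{1}{5210 \cdot 14412}} = \frac{1}{- \frac{162}{-34} \cdot \frac{1}{75086520}} = \frac{1}{\left(-162\right) \left(- \frac{1}{34}\right) \frac{1}{75086520}} = \frac{1}{\frac{81}{17} \cdot \frac{1}{75086520}} = \frac{1}{\frac{27}{425490280}} = \frac{425490280}{27}$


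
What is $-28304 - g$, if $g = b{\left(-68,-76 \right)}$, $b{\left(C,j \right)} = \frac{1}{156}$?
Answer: $- \frac{4415425}{156} \approx -28304.0$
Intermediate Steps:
$b{\left(C,j \right)} = \frac{1}{156}$
$g = \frac{1}{156} \approx 0.0064103$
$-28304 - g = -28304 - \frac{1}{156} = - \frac{4415425}{156}$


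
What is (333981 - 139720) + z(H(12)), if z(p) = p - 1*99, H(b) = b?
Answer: 194174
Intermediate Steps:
z(p) = -99 + p (z(p) = p - 99 = -99 + p)
(333981 - 139720) + z(H(12)) = (333981 - 139720) + (-99 + 12) = 194261 - 87 = 194174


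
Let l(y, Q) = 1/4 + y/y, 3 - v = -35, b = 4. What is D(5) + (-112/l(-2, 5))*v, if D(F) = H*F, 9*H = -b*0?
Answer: -17024/5 ≈ -3404.8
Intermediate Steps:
v = 38 (v = 3 - 1*(-35) = 3 + 35 = 38)
l(y, Q) = 5/4 (l(y, Q) = 1*(¼) + 1 = ¼ + 1 = 5/4)
H = 0 (H = (-4*0)/9 = (-1*0)/9 = (⅑)*0 = 0)
D(F) = 0 (D(F) = 0*F = 0)
D(5) + (-112/l(-2, 5))*v = 0 - 112/5/4*38 = 0 - 112*⅘*38 = 0 - 448/5*38 = 0 - 17024/5 = -17024/5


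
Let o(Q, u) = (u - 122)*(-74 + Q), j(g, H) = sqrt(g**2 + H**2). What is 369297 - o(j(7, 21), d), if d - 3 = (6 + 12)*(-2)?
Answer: 357827 + 1085*sqrt(10) ≈ 3.6126e+5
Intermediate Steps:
d = -33 (d = 3 + (6 + 12)*(-2) = 3 + 18*(-2) = 3 - 36 = -33)
j(g, H) = sqrt(H**2 + g**2)
o(Q, u) = (-122 + u)*(-74 + Q)
369297 - o(j(7, 21), d) = 369297 - (9028 - 122*sqrt(21**2 + 7**2) - 74*(-33) + sqrt(21**2 + 7**2)*(-33)) = 369297 - (9028 - 122*sqrt(441 + 49) + 2442 + sqrt(441 + 49)*(-33)) = 369297 - (9028 - 854*sqrt(10) + 2442 + sqrt(490)*(-33)) = 369297 - (9028 - 854*sqrt(10) + 2442 + (7*sqrt(10))*(-33)) = 369297 - (9028 - 854*sqrt(10) + 2442 - 231*sqrt(10)) = 369297 - (11470 - 1085*sqrt(10)) = 369297 + (-11470 + 1085*sqrt(10)) = 357827 + 1085*sqrt(10)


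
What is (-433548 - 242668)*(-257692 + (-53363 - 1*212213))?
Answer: 353842193888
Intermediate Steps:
(-433548 - 242668)*(-257692 + (-53363 - 1*212213)) = -676216*(-257692 + (-53363 - 212213)) = -676216*(-257692 - 265576) = -676216*(-523268) = 353842193888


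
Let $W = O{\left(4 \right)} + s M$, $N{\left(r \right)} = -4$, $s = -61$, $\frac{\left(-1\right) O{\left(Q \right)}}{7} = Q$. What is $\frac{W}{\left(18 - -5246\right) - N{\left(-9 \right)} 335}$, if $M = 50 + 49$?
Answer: $- \frac{6067}{6604} \approx -0.91869$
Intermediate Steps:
$O{\left(Q \right)} = - 7 Q$
$M = 99$
$W = -6067$ ($W = \left(-7\right) 4 - 6039 = -28 - 6039 = -6067$)
$\frac{W}{\left(18 - -5246\right) - N{\left(-9 \right)} 335} = - \frac{6067}{\left(18 - -5246\right) - \left(-4\right) 335} = - \frac{6067}{\left(18 + 5246\right) - -1340} = - \frac{6067}{5264 + 1340} = - \frac{6067}{6604}$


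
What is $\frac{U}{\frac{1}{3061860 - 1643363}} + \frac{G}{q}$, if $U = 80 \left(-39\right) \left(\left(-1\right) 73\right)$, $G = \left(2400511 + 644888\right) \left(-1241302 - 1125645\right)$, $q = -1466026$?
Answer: $\frac{473646309568341573}{1466026} \approx 3.2308 \cdot 10^{11}$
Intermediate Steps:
$G = -7208298026853$ ($G = 3045399 \left(-2366947\right) = -7208298026853$)
$U = 227760$ ($U = \left(-3120\right) \left(-73\right) = 227760$)
$\frac{U}{\frac{1}{3061860 - 1643363}} + \frac{G}{q} = \frac{227760}{\frac{1}{3061860 - 1643363}} - \frac{7208298026853}{-1466026} = \frac{227760}{\frac{1}{1418497}} - - \frac{7208298026853}{1466026} = 227760 \frac{1}{\frac{1}{1418497}} + \frac{7208298026853}{1466026} = 227760 \cdot 1418497 + \frac{7208298026853}{1466026} = 323076876720 + \frac{7208298026853}{1466026} = \frac{473646309568341573}{1466026}$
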